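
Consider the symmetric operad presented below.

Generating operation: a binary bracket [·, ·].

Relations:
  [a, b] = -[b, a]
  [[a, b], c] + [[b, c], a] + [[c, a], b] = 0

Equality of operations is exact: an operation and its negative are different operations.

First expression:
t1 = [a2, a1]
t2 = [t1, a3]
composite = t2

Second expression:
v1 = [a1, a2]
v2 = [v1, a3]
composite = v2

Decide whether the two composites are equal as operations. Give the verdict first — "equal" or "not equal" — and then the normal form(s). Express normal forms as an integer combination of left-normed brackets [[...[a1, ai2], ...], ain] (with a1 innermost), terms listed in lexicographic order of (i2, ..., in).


not equal: they reduce to -[[a1, a2], a3] and [[a1, a2], a3]

In normal form, the first expression is -[[a1, a2], a3]
In normal form, the second expression is [[a1, a2], a3]
Different reductions; not equal.


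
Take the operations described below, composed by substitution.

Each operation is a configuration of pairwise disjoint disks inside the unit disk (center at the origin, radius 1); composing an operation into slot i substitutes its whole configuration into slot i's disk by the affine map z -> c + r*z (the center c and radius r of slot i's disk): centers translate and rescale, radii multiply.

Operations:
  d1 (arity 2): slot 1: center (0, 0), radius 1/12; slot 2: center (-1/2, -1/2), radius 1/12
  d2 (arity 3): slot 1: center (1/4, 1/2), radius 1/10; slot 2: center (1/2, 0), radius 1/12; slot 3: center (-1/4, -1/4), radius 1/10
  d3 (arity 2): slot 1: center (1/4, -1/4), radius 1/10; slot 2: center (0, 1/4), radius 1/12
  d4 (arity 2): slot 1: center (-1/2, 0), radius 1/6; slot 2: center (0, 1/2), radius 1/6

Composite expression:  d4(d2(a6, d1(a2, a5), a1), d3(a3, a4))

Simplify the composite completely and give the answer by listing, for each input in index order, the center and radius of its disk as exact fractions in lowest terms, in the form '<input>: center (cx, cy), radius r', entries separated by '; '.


a1: center (-13/24, -1/24), radius 1/60; a2: center (-5/12, 0), radius 1/864; a3: center (1/24, 11/24), radius 1/60; a4: center (0, 13/24), radius 1/72; a5: center (-61/144, -1/144), radius 1/864; a6: center (-11/24, 1/12), radius 1/60

Below d4, radii multiply path by path; the a-disk centers shift.
tracing a6 down its 2-map path: center (-11/24, 1/12), radius 1/60
tracing a2 down its 3-map path: center (-5/12, 0), radius 1/864
tracing a5 down its 3-map path: center (-61/144, -1/144), radius 1/864
tracing a1 down its 2-map path: center (-13/24, -1/24), radius 1/60
tracing a3 down its 2-map path: center (1/24, 11/24), radius 1/60
tracing a4 down its 2-map path: center (0, 13/24), radius 1/72


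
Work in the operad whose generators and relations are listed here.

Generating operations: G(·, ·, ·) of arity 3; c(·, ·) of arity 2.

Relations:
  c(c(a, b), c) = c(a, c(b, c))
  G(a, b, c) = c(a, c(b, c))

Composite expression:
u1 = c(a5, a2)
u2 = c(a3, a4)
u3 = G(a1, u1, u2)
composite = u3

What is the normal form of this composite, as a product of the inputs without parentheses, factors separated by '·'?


a1 · a5 · a2 · a3 · a4

The G-tree's shape is irrelevant; the a-reading-order decides.
c(a5, a2) flattens to a5 · a2
c(a3, a4) flattens to a3 · a4
G(a1, c(a5, a2), c(a3, a4)) flattens to a1 · a5 · a2 · a3 · a4


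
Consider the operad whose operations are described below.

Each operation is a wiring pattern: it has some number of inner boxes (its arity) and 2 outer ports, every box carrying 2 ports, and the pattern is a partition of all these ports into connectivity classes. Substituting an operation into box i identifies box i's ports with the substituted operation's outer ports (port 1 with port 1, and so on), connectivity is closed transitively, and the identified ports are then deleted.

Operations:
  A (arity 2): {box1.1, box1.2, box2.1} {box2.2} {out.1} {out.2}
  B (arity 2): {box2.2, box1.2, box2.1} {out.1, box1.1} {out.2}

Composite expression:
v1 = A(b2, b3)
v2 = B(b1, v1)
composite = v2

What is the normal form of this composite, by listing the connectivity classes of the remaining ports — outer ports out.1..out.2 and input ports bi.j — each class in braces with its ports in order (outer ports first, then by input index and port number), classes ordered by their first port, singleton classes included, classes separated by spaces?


{out.1, b1.1} {out.2} {b1.2} {b2.1, b2.2, b3.1} {b3.2}


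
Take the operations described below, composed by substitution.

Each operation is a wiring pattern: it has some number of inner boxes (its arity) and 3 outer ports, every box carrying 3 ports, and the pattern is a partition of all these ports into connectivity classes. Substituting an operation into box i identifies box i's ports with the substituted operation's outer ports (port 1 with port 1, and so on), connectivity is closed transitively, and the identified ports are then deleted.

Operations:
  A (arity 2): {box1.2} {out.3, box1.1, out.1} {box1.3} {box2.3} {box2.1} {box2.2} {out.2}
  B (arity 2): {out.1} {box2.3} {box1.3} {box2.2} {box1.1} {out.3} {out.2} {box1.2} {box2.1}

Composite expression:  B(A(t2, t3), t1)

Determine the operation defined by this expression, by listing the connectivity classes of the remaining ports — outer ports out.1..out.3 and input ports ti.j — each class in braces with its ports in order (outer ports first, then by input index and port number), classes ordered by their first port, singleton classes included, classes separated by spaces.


{out.1} {out.2} {out.3} {t1.1} {t1.2} {t1.3} {t2.1} {t2.2} {t2.3} {t3.1} {t3.2} {t3.3}

Reachability decides: close wires over B-identified ports.
the subtree at A composes to {out.1, out.3, t2.1} {out.2} {t2.2} {t2.3} {t3.1} {t3.2} {t3.3} on (t2, t3); out.j = own outer ports
the subtree at B composes to {out.1} {out.2} {out.3} {t1.1} {t1.2} {t1.3} {t2.1} {t2.2} {t2.3} {t3.1} {t3.2} {t3.3} on (t2, t3, t1); out.j = own outer ports


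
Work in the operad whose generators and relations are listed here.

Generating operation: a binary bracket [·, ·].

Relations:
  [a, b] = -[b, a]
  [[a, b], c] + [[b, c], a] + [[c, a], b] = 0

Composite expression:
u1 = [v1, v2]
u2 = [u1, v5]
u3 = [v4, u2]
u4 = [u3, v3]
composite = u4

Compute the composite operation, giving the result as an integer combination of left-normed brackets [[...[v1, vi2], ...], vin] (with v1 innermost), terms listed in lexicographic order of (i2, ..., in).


-[[[[v1, v2], v5], v4], v3]

Expand each bracket as ab - ba; the v1-initial words give the coefficients.
Composite bracket: [[v4, [[v1, v2], v5]], v3]
Applying ab - ba throughout gives 16 signed words (2^4 = 16).
Keep just the words that open with v1:
  from v1v2v5v4v3, sign -1: term -[[[[v1, v2], v5], v4], v3]


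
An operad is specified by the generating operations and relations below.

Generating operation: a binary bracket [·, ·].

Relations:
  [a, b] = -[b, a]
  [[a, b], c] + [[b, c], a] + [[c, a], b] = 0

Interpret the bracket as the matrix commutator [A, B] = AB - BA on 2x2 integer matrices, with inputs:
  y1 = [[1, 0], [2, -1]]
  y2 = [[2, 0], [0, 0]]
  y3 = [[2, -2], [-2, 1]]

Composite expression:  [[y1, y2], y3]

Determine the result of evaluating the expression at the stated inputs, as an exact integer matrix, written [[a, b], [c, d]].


[[8, 0], [4, -8]]


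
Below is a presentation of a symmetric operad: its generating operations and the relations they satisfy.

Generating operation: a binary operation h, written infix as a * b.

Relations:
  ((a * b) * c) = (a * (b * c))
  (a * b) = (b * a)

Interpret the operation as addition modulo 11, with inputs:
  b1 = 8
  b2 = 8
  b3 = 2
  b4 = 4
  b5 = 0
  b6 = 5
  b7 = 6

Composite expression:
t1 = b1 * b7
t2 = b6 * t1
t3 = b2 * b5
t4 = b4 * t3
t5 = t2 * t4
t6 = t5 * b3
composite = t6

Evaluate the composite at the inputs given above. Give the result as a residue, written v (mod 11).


(b1 * b7) = 3
(b6 * (b1 * b7)) = 8
(b2 * b5) = 8
(b4 * (b2 * b5)) = 1
((b6 * (b1 * b7)) * (b4 * (b2 * b5))) = 9
(((b6 * (b1 * b7)) * (b4 * (b2 * b5))) * b3) = 0

0 (mod 11)


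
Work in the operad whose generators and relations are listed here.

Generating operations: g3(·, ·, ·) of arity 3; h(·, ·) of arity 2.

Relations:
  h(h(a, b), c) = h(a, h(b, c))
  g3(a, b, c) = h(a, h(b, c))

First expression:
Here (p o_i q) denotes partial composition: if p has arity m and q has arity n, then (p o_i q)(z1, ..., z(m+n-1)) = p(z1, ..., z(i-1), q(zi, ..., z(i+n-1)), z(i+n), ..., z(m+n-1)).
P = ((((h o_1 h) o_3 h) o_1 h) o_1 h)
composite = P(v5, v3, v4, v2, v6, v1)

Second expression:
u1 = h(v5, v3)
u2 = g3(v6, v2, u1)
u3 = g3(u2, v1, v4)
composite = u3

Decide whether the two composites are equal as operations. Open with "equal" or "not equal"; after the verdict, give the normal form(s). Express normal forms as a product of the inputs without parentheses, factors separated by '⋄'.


not equal; first: v5 ⋄ v3 ⋄ v4 ⋄ v2 ⋄ v6 ⋄ v1; second: v6 ⋄ v2 ⋄ v5 ⋄ v3 ⋄ v1 ⋄ v4

The first expression, normalized: v5 ⋄ v3 ⋄ v4 ⋄ v2 ⋄ v6 ⋄ v1
The second expression, normalized: v6 ⋄ v2 ⋄ v5 ⋄ v3 ⋄ v1 ⋄ v4
No match — not equal.


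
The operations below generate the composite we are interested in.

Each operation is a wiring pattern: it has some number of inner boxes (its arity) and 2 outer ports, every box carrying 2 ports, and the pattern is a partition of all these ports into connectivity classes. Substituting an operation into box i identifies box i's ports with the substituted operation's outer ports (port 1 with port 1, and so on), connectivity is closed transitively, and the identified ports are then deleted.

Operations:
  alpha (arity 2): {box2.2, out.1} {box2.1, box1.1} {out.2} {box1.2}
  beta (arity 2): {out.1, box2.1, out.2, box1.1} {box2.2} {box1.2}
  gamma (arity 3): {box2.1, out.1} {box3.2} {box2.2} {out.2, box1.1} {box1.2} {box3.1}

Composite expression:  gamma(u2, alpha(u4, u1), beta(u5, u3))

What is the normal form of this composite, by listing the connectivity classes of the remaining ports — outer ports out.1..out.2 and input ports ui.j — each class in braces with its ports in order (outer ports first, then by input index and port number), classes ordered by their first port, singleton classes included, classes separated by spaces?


After gluing at gamma, chains via deleted ports link the u-ports.
alpha over (u4, u1) gives {out.1, u1.2} {out.2} {u1.1, u4.1} {u4.2}, out.j being that stage's outer ports
beta over (u5, u3) gives {out.1, out.2, u3.1, u5.1} {u3.2} {u5.2}, out.j being that stage's outer ports
gamma over (u2, u4, u1, u5, u3) gives {out.1, u1.2} {out.2, u2.1} {u1.1, u4.1} {u2.2} {u3.1, u5.1} {u3.2} {u4.2} {u5.2}, out.j being that stage's outer ports

{out.1, u1.2} {out.2, u2.1} {u1.1, u4.1} {u2.2} {u3.1, u5.1} {u3.2} {u4.2} {u5.2}


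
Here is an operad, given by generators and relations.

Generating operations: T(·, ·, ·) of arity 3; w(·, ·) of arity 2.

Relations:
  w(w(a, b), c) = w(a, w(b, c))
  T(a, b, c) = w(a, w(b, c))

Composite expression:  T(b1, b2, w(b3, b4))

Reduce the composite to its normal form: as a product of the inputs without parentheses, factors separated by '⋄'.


b1 ⋄ b2 ⋄ b3 ⋄ b4

Associativity of T dissolves the nesting; only the b-input order survives.
w(b3, b4) spells out as b3 ⋄ b4
T(b1, b2, w(b3, b4)) spells out as b1 ⋄ b2 ⋄ b3 ⋄ b4


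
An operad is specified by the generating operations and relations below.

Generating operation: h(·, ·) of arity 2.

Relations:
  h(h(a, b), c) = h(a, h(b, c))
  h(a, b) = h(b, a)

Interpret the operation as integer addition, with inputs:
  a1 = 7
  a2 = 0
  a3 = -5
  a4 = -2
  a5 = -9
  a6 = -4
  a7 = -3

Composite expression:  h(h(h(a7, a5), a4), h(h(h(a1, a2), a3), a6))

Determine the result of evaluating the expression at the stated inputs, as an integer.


-16

h(a7, a5) = -12
h(h(a7, a5), a4) = -14
h(a1, a2) = 7
h(h(a1, a2), a3) = 2
h(h(h(a1, a2), a3), a6) = -2
h(h(h(a7, a5), a4), h(h(h(a1, a2), a3), a6)) = -16


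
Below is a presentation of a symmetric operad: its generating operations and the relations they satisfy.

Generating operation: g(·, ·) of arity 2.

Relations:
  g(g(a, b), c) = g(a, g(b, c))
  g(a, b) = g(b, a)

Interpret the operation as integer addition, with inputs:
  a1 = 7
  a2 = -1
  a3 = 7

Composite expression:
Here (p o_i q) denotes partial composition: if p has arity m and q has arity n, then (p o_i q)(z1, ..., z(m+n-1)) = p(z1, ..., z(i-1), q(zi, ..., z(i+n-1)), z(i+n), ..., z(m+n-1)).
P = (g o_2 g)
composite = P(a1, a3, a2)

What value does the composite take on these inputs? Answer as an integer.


13

g(a3, a2) = 6
g(a1, g(a3, a2)) = 13


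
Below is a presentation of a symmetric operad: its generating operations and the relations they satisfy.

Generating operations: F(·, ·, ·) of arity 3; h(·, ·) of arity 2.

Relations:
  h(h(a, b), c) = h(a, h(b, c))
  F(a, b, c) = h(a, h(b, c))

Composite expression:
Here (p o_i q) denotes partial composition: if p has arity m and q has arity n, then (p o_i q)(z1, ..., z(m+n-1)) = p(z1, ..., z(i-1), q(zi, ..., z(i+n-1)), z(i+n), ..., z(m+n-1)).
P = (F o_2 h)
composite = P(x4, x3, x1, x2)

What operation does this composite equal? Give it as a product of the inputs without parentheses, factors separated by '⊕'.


x4 ⊕ x3 ⊕ x1 ⊕ x2


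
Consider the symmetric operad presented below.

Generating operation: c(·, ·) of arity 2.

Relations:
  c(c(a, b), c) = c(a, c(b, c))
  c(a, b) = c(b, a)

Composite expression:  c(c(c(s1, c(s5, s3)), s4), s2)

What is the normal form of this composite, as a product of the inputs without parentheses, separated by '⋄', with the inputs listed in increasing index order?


s1 ⋄ s2 ⋄ s3 ⋄ s4 ⋄ s5


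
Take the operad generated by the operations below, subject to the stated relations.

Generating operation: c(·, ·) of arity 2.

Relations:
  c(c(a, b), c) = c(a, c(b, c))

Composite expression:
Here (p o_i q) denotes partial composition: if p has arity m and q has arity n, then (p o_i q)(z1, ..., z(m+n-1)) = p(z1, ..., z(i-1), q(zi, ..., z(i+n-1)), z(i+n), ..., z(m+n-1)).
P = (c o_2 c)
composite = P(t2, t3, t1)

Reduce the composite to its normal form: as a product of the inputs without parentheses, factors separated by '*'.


Key point: c is associative — brackets drop, the t-order remains.
c(t3, t1) unparenthesizes to t3 * t1
c(t2, c(t3, t1)) unparenthesizes to t2 * t3 * t1

t2 * t3 * t1


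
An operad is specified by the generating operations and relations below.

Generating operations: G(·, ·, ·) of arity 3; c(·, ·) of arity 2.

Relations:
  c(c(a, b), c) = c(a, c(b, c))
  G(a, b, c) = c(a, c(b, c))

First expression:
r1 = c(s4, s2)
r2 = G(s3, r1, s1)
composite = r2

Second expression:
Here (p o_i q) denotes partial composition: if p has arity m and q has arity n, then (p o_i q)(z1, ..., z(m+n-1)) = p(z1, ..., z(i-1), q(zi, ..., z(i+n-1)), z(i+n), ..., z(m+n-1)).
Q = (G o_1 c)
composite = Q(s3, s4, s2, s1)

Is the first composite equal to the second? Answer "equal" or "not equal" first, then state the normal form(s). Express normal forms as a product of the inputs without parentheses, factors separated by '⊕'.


equal; the common form is s3 ⊕ s4 ⊕ s2 ⊕ s1

The first expression, normalized: s3 ⊕ s4 ⊕ s2 ⊕ s1
The second expression, normalized: s3 ⊕ s4 ⊕ s2 ⊕ s1
One common form — equal.


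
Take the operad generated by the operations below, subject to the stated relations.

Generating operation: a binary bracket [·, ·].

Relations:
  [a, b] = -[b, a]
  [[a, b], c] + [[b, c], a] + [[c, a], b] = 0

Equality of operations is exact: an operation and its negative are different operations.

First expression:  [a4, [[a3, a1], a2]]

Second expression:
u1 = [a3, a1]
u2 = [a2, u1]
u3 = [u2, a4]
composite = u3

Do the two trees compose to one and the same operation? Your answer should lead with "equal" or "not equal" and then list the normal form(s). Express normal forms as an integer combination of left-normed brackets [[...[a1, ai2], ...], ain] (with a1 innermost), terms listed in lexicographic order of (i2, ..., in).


equal; the common form is [[[a1, a3], a2], a4]

Normal form of the first expression: [[[a1, a3], a2], a4]
Normal form of the second expression: [[[a1, a3], a2], a4]
Identical normal forms: equal.


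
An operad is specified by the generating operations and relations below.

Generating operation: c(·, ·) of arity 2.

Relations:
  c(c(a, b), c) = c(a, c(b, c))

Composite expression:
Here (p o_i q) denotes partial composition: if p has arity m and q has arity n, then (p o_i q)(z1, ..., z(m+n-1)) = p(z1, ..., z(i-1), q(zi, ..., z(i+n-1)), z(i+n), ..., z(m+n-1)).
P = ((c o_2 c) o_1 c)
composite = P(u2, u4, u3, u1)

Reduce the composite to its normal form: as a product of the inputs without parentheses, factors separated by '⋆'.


Under associativity of c, the answer is the u's in reading order.
c(u2, u4) linearizes to u2 ⋆ u4
c(u3, u1) linearizes to u3 ⋆ u1
c(c(u2, u4), c(u3, u1)) linearizes to u2 ⋆ u4 ⋆ u3 ⋆ u1

u2 ⋆ u4 ⋆ u3 ⋆ u1


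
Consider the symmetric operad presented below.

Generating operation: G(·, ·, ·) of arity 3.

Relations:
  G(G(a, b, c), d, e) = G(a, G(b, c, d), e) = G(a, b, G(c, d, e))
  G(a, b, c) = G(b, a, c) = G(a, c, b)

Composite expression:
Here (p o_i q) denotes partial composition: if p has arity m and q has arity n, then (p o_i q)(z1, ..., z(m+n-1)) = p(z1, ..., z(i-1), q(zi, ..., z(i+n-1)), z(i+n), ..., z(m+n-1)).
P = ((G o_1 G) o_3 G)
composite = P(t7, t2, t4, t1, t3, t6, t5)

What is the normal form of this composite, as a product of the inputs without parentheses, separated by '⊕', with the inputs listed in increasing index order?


Reordering under G is free, so list the t-inputs canonically.
G(t4, t1, t3) reduces to t4 ⊕ t1 ⊕ t3
G(t7, t2, G(t4, t1, t3)) reduces to t7 ⊕ t2 ⊕ t4 ⊕ t1 ⊕ t3
G(G(t7, t2, G(t4, t1, t3)), t6, t5) reduces to t7 ⊕ t2 ⊕ t4 ⊕ t1 ⊕ t3 ⊕ t6 ⊕ t5
putting the inputs in ascending order: t1 ⊕ t2 ⊕ t3 ⊕ t4 ⊕ t5 ⊕ t6 ⊕ t7

t1 ⊕ t2 ⊕ t3 ⊕ t4 ⊕ t5 ⊕ t6 ⊕ t7


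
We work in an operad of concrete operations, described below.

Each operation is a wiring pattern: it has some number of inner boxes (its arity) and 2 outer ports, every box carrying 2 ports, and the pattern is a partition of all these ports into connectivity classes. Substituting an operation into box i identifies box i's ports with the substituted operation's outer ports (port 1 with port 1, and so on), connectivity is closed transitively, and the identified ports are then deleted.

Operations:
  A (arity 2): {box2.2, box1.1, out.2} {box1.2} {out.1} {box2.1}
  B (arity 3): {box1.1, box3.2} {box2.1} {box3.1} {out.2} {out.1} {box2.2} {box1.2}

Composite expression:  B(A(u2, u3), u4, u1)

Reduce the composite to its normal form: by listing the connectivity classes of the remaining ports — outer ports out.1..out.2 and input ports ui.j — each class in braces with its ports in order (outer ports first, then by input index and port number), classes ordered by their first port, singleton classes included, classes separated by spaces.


{out.1} {out.2} {u1.1} {u1.2} {u2.1, u3.2} {u2.2} {u3.1} {u4.1} {u4.2}

Connectivity passes through glued B-boundaries; trace each wire chain.
the subtree at A composes to {out.1} {out.2, u2.1, u3.2} {u2.2} {u3.1} on (u2, u3); out.j = own outer ports
the subtree at B composes to {out.1} {out.2} {u1.1} {u1.2} {u2.1, u3.2} {u2.2} {u3.1} {u4.1} {u4.2} on (u2, u3, u4, u1); out.j = own outer ports


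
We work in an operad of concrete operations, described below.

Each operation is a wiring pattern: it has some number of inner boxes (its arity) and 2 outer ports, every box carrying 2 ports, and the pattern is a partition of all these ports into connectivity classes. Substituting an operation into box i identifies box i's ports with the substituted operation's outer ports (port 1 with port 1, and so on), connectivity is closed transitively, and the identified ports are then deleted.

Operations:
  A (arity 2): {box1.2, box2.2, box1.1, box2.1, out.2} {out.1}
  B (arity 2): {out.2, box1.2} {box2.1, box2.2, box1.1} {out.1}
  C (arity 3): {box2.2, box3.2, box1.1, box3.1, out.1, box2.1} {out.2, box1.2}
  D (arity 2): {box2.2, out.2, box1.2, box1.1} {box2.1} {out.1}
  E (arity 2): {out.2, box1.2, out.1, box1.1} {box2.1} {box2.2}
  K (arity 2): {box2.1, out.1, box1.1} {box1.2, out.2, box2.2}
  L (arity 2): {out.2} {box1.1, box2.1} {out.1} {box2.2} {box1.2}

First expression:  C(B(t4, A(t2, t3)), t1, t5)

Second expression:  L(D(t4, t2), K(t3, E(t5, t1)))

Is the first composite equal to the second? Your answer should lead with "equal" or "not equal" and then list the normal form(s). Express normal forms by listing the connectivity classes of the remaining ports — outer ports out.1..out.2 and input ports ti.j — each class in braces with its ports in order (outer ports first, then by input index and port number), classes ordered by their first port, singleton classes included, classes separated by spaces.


not equal — first {out.1, t1.1, t1.2, t5.1, t5.2} {out.2, t4.2} {t2.1, t2.2, t3.1, t3.2, t4.1}, second {out.1} {out.2} {t1.1} {t1.2} {t2.1} {t2.2, t4.1, t4.2} {t3.1, t3.2, t5.1, t5.2}


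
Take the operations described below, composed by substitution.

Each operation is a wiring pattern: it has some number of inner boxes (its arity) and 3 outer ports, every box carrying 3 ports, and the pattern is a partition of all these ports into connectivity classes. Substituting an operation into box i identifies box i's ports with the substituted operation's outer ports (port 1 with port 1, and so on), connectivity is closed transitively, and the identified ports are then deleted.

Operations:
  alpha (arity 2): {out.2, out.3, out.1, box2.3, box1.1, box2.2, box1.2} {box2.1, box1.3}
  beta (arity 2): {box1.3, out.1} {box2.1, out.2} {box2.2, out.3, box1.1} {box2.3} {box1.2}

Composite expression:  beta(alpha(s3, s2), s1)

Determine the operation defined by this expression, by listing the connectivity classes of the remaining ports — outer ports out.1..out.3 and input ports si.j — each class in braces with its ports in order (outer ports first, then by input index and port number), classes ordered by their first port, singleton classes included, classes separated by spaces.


Two ports join when wires chain via beta-identified ports.
the subtree at alpha composes to {out.1, out.2, out.3, s2.2, s2.3, s3.1, s3.2} {s2.1, s3.3} on (s3, s2); out.j = own outer ports
the subtree at beta composes to {out.1, out.3, s1.2, s2.2, s2.3, s3.1, s3.2} {out.2, s1.1} {s1.3} {s2.1, s3.3} on (s3, s2, s1); out.j = own outer ports

{out.1, out.3, s1.2, s2.2, s2.3, s3.1, s3.2} {out.2, s1.1} {s1.3} {s2.1, s3.3}


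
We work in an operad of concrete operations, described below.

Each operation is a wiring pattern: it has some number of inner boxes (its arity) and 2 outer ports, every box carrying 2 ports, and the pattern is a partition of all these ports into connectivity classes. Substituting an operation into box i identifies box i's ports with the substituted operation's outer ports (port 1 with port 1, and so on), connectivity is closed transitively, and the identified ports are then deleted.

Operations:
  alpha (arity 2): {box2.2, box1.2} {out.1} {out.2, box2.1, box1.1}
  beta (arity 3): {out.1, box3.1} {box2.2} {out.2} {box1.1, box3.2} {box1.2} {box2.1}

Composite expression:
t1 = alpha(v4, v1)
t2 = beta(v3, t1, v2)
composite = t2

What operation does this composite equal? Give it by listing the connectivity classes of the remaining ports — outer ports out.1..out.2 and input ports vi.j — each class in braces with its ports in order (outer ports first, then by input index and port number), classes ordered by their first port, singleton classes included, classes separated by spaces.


Two ports join when wires chain via beta-identified ports.
the subtree at alpha composes to {out.1} {out.2, v1.1, v4.1} {v1.2, v4.2} on (v4, v1); out.j = own outer ports
the subtree at beta composes to {out.1, v2.1} {out.2} {v1.1, v4.1} {v1.2, v4.2} {v2.2, v3.1} {v3.2} on (v3, v4, v1, v2); out.j = own outer ports

{out.1, v2.1} {out.2} {v1.1, v4.1} {v1.2, v4.2} {v2.2, v3.1} {v3.2}


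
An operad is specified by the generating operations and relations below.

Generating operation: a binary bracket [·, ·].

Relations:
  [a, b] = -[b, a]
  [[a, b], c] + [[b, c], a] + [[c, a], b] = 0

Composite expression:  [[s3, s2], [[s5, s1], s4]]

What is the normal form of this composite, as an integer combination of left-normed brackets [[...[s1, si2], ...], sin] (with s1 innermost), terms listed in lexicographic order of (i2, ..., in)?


-[[[[s1, s5], s4], s2], s3] + [[[[s1, s5], s4], s3], s2]

Skip Jacobi rewriting: expand, keep s1-initial words, read off terms.
Composite bracket: [[s3, s2], [[s5, s1], s4]]
Full expansion: 16 signed words from ab - ba (2^4 = 16).
Coefficients come from the s1-initial words:
  s1s5s4s2s3 (sign -1) contributes -[[[[s1, s5], s4], s2], s3]
  s1s5s4s3s2 (sign +1) contributes +[[[[s1, s5], s4], s3], s2]


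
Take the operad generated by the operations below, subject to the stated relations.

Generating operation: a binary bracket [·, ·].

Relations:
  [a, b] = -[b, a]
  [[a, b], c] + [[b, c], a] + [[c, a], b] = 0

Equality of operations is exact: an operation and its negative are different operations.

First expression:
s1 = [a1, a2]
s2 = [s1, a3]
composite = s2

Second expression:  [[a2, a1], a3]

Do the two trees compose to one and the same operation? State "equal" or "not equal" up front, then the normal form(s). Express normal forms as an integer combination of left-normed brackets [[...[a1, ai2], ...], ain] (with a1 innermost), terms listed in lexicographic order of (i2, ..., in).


not equal — first [[a1, a2], a3], second -[[a1, a2], a3]

The first expression, normalized: [[a1, a2], a3]
The second expression, normalized: -[[a1, a2], a3]
They disagree, so not equal.


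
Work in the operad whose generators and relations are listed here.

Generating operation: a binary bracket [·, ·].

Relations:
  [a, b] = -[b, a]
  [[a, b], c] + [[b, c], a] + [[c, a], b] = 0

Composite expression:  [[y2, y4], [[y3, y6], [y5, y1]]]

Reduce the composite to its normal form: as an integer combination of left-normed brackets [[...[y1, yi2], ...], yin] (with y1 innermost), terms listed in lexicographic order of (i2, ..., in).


Antisymmetry and Jacobi reduce to y1-anchored left-normed brackets.
Composite bracket: [[y2, y4], [[y3, y6], [y5, y1]]]
The bracket unfolds into 32 signed words via [a, b] = ab - ba (2^5 = 32).
Collect the words opening with y1:
  from y1y5y3y6y2y4, sign -1: term -[[[[[y1, y5], y3], y6], y2], y4]
  from y1y5y3y6y4y2, sign +1: term +[[[[[y1, y5], y3], y6], y4], y2]
  from y1y5y6y3y2y4, sign +1: term +[[[[[y1, y5], y6], y3], y2], y4]
  from y1y5y6y3y4y2, sign -1: term -[[[[[y1, y5], y6], y3], y4], y2]

-[[[[[y1, y5], y3], y6], y2], y4] + [[[[[y1, y5], y3], y6], y4], y2] + [[[[[y1, y5], y6], y3], y2], y4] - [[[[[y1, y5], y6], y3], y4], y2]


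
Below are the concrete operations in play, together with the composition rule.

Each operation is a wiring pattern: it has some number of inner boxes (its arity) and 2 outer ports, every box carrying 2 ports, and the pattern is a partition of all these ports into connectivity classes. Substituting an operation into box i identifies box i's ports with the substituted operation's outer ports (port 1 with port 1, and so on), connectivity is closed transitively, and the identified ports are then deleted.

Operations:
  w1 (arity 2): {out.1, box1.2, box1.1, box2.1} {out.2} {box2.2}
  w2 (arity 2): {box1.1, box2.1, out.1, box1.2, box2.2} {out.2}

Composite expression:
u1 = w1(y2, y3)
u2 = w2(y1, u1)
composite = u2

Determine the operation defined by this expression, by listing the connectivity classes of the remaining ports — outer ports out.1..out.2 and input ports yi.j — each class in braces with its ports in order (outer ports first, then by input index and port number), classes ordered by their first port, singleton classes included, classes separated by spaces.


{out.1, y1.1, y1.2, y2.1, y2.2, y3.1} {out.2} {y3.2}

Substituting into w2 glues patterns; closure does the rest.
composing w1 on (y2, y3), with out.j its own outer ports: {out.1, y2.1, y2.2, y3.1} {out.2} {y3.2}
composing w2 on (y1, y2, y3), with out.j its own outer ports: {out.1, y1.1, y1.2, y2.1, y2.2, y3.1} {out.2} {y3.2}


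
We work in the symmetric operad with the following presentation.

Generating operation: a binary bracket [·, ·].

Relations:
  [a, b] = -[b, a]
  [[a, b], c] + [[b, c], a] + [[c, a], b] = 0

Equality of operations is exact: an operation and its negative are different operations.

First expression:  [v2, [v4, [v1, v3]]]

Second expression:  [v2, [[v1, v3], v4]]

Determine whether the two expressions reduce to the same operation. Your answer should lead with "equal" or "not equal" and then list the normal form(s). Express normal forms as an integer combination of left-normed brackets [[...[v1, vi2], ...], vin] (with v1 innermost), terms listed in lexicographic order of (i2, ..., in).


not equal: they reduce to [[[v1, v3], v4], v2] and -[[[v1, v3], v4], v2]

Normal form of the first expression: [[[v1, v3], v4], v2]
Normal form of the second expression: -[[[v1, v3], v4], v2]
Different reductions; not equal.


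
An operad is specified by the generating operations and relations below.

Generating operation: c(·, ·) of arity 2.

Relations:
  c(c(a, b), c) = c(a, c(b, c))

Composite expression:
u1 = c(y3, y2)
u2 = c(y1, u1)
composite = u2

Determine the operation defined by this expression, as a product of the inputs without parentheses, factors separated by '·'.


Key point: c is associative — brackets drop, the y-order remains.
c(y3, y2) unparenthesizes to y3 · y2
c(y1, c(y3, y2)) unparenthesizes to y1 · y3 · y2

y1 · y3 · y2


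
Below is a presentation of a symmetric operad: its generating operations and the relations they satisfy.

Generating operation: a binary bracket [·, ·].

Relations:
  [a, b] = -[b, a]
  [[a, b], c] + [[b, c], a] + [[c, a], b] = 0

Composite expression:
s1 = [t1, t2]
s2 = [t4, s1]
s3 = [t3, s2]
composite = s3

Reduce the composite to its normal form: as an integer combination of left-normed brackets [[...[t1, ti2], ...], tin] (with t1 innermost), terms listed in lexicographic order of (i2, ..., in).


[[[t1, t2], t4], t3]

Skip Jacobi rewriting: expand, keep t1-initial words, read off terms.
Composite bracket: [t3, [t4, [t1, t2]]]
Full expansion: 8 signed words from ab - ba (2^3 = 8).
Keep just the words that open with t1:
  t1t2t4t3 (sign +1) contributes +[[[t1, t2], t4], t3]


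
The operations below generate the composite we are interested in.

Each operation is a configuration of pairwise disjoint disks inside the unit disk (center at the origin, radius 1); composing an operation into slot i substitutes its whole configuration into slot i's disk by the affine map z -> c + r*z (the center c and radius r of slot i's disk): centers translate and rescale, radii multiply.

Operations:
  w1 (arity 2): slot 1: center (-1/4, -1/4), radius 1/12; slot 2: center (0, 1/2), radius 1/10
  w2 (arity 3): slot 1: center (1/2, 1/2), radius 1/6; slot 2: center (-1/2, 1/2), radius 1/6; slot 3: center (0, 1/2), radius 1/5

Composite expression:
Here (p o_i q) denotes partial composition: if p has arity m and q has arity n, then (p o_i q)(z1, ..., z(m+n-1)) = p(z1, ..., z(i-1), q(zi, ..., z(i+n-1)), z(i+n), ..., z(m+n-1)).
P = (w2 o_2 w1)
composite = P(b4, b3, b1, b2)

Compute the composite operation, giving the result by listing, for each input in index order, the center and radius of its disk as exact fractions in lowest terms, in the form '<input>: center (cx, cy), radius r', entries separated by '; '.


b1: center (-1/2, 7/12), radius 1/60; b2: center (0, 1/2), radius 1/5; b3: center (-13/24, 11/24), radius 1/72; b4: center (1/2, 1/2), radius 1/6

Only the slot chain above each b matters under w2; compose those maps.
input b4: composing its 1 substitution step yields center (1/2, 1/2), radius 1/6
input b3: composing its 2 substitution steps yields center (-13/24, 11/24), radius 1/72
input b1: composing its 2 substitution steps yields center (-1/2, 7/12), radius 1/60
input b2: composing its 1 substitution step yields center (0, 1/2), radius 1/5


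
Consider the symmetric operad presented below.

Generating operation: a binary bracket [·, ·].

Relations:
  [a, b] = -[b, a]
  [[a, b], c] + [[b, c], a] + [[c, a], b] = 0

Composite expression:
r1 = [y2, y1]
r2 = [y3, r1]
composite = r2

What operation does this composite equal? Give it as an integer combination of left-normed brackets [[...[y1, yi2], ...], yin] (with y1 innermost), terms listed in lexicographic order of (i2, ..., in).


[[y1, y2], y3]


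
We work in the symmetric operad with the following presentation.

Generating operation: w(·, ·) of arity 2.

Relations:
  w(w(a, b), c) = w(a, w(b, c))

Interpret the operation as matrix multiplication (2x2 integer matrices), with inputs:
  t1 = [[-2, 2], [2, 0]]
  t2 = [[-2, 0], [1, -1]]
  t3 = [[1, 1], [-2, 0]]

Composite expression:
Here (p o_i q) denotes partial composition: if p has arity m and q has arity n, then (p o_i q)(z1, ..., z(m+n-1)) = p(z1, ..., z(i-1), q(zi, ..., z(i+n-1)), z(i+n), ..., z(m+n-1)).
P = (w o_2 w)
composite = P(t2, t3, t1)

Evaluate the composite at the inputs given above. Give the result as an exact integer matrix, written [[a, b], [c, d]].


[[0, -4], [-4, 6]]

w(t3, t1) = [[0, 2], [4, -4]]
w(t2, w(t3, t1)) = [[0, -4], [-4, 6]]


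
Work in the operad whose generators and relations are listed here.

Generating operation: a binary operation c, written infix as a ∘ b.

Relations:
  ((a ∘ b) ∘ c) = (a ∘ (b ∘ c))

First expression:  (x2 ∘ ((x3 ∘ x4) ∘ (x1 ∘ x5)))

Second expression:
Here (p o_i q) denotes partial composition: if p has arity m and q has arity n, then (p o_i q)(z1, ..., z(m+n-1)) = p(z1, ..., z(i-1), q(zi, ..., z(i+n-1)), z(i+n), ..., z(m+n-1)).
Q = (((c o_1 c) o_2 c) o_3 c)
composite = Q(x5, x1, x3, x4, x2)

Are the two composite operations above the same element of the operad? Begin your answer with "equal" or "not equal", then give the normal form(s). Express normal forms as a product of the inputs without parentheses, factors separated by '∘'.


not equal — first x2 ∘ x3 ∘ x4 ∘ x1 ∘ x5, second x5 ∘ x1 ∘ x3 ∘ x4 ∘ x2

Normal form of the first expression: x2 ∘ x3 ∘ x4 ∘ x1 ∘ x5
Normal form of the second expression: x5 ∘ x1 ∘ x3 ∘ x4 ∘ x2
No match — not equal.


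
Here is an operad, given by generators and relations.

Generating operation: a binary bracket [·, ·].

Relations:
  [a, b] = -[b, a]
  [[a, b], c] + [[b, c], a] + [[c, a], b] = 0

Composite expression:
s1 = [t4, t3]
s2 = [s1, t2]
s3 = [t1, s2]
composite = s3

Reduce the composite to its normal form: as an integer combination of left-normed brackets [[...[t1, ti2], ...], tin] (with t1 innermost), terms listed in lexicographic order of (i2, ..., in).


[[[t1, t2], t3], t4] - [[[t1, t2], t4], t3] - [[[t1, t3], t4], t2] + [[[t1, t4], t3], t2]

Expand each bracket as ab - ba; the t1-initial words give the coefficients.
Composite bracket: [t1, [[t4, t3], t2]]
The bracket unfolds into 8 signed words via [a, b] = ab - ba (2^3 = 8).
Coefficients come from the t1-initial words:
  word t1t2t3t4 has sign +1, contributing +[[[t1, t2], t3], t4]
  word t1t2t4t3 has sign -1, contributing -[[[t1, t2], t4], t3]
  word t1t3t4t2 has sign -1, contributing -[[[t1, t3], t4], t2]
  word t1t4t3t2 has sign +1, contributing +[[[t1, t4], t3], t2]


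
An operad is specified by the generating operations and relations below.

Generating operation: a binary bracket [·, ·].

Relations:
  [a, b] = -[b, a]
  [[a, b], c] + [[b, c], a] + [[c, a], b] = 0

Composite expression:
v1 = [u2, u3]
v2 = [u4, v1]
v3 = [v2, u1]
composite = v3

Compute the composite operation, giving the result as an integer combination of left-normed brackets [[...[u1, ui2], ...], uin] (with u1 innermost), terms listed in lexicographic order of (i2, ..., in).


[[[u1, u2], u3], u4] - [[[u1, u3], u2], u4] - [[[u1, u4], u2], u3] + [[[u1, u4], u3], u2]

A multilinear Lie element is pinned by u1-initial words (u1 innermost).
Composite bracket: [[u4, [u2, u3]], u1]
Expanding via [a, b] = ab - ba: 8 signed words (2^3 = 8).
Keep just the words that open with u1:
  u1u2u3u4 appears with sign +1, giving the term +[[[u1, u2], u3], u4]
  u1u3u2u4 appears with sign -1, giving the term -[[[u1, u3], u2], u4]
  u1u4u2u3 appears with sign -1, giving the term -[[[u1, u4], u2], u3]
  u1u4u3u2 appears with sign +1, giving the term +[[[u1, u4], u3], u2]


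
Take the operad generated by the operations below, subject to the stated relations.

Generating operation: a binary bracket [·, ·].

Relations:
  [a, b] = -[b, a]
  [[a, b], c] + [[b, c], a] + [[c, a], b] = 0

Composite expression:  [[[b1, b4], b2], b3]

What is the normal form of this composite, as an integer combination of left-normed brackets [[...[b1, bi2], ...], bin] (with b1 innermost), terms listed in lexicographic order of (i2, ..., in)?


[[[b1, b4], b2], b3]

A multilinear Lie element is pinned by b1-initial words (b1 innermost).
Composite bracket: [[[b1, b4], b2], b3]
The bracket unfolds into 8 signed words via [a, b] = ab - ba (2^3 = 8).
Collect the words opening with b1:
  b1b4b2b3 appears with sign +1, giving the term +[[[b1, b4], b2], b3]


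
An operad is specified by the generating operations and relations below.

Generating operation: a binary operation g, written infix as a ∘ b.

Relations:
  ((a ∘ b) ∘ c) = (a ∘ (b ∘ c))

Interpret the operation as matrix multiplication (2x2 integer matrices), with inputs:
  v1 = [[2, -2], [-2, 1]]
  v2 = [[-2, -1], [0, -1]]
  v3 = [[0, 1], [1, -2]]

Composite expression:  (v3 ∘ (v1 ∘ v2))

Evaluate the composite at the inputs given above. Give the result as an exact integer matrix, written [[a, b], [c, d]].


(v1 ∘ v2) = [[-4, 0], [4, 1]]
(v3 ∘ (v1 ∘ v2)) = [[4, 1], [-12, -2]]

[[4, 1], [-12, -2]]


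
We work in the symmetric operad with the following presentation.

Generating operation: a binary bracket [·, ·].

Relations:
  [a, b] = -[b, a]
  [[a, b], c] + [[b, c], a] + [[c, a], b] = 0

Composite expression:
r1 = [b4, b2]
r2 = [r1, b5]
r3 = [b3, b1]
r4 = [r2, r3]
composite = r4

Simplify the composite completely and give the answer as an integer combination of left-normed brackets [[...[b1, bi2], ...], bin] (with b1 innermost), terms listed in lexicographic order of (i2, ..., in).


-[[[[b1, b3], b2], b4], b5] + [[[[b1, b3], b4], b2], b5] + [[[[b1, b3], b5], b2], b4] - [[[[b1, b3], b5], b4], b2]

Skip Jacobi rewriting: expand, keep b1-initial words, read off terms.
Composite bracket: [[[b4, b2], b5], [b3, b1]]
Under [a, b] = ab - ba we get 16 signed associative words (2^4 = 16).
Collect the words opening with b1:
  sign of b1b3b2b4b5 is -1, so it contributes -[[[[b1, b3], b2], b4], b5]
  sign of b1b3b4b2b5 is +1, so it contributes +[[[[b1, b3], b4], b2], b5]
  sign of b1b3b5b2b4 is +1, so it contributes +[[[[b1, b3], b5], b2], b4]
  sign of b1b3b5b4b2 is -1, so it contributes -[[[[b1, b3], b5], b4], b2]


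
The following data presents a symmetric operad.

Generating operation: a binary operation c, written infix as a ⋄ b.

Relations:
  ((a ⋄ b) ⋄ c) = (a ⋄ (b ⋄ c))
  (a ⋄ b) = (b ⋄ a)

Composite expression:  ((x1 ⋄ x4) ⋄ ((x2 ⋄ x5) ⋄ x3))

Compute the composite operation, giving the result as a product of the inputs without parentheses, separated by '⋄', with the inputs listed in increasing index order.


x1 ⋄ x2 ⋄ x3 ⋄ x4 ⋄ x5

With c associative and commutative, the x-input set is all that matters.
(x1 ⋄ x4) reduces to x1 ⋄ x4
(x2 ⋄ x5) reduces to x2 ⋄ x5
((x2 ⋄ x5) ⋄ x3) reduces to x2 ⋄ x5 ⋄ x3
((x1 ⋄ x4) ⋄ ((x2 ⋄ x5) ⋄ x3)) reduces to x1 ⋄ x4 ⋄ x2 ⋄ x5 ⋄ x3
putting the inputs in ascending order: x1 ⋄ x2 ⋄ x3 ⋄ x4 ⋄ x5


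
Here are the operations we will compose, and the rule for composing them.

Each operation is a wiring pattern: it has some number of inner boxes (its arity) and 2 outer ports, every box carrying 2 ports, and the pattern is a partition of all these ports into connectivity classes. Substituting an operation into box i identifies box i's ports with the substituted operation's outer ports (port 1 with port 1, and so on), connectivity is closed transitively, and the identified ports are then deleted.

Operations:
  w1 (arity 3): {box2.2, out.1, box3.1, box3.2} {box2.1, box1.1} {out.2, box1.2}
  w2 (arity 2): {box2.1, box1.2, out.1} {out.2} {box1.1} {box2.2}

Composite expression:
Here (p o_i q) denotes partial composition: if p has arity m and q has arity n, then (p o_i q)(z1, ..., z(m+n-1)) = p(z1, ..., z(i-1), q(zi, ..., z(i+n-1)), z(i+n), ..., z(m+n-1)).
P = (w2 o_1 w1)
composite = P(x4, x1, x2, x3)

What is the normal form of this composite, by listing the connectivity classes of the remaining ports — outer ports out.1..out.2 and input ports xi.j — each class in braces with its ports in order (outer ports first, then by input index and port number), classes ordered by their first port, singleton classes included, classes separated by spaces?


{out.1, x3.1, x4.2} {out.2} {x1.1, x4.1} {x1.2, x2.1, x2.2} {x3.2}
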